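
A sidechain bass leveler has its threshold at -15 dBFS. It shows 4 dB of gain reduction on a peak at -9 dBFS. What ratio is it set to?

Input overshoot = -9 − (-15) = 6 dB.
Output overshoot = 6 − 4 = 2 dB.
Ratio = input overshoot / output overshoot = 6 / 2 = 3.

3:1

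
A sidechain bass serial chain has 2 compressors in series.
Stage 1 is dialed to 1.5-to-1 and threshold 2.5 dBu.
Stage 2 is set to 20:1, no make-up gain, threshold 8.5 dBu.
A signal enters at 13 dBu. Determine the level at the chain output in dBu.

8.55 dBu

Stage 1: 10.5 dB above 2.5 dBu, reduced 1.5:1 to 7 dB above → 9.5 dBu.
Stage 2: 9.5 dBu is 1 dB over 8.5 dBu; at 20:1 that becomes 0.05 dB over, giving 8.55 dBu.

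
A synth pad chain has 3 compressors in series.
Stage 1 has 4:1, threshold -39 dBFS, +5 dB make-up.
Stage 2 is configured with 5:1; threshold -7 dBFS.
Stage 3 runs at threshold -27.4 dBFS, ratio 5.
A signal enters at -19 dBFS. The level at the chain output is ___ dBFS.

Stage 1: 20 dB above -39 dBFS, reduced 4:1 to 5 dB above → -34 dBFS; +5 dB make-up → -29 dBFS.
Stage 2: -29 dBFS ≤ -7 dBFS, so stage 2 doesn't engage; output -29 dBFS.
Stage 3: -29 dBFS is at or below the -27.4 dBFS threshold — no compression; output -29 dBFS.

-29 dBFS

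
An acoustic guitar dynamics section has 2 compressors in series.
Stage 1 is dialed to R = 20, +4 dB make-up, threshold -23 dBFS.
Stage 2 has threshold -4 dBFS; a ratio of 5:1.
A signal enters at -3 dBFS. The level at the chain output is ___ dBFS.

-18 dBFS

Stage 1: overshoot 20 dB → 20/20 = 1 dB → -22 dBFS; +4 dB make-up → -18 dBFS.
Stage 2: -18 dBFS ≤ -4 dBFS, so stage 2 doesn't engage; output -18 dBFS.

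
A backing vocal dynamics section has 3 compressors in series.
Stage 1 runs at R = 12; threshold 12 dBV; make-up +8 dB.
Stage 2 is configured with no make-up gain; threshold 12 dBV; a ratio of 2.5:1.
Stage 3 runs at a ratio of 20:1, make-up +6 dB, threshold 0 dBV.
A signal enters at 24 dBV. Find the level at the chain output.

Stage 1: 12 dB above 12 dBV, reduced 12:1 to 1 dB above → 13 dBV; +8 dB make-up → 21 dBV.
Stage 2: overshoot 9 dB → 9/2.5 = 3.6 dB → 15.6 dBV.
Stage 3: overshoot 15.6 dB → 15.6/20 = 0.78 dB → 0.78 dBV; +6 dB make-up → 6.78 dBV.

6.78 dBV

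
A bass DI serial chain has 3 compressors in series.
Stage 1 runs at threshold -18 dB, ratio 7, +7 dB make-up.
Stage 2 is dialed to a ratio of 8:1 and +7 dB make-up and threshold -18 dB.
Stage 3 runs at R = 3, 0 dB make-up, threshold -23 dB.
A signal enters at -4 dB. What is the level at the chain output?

Stage 1: -4 dB is 14 dB over -18 dB; at 7:1 that becomes 2 dB over, giving -16 dB; +7 dB make-up → -9 dB.
Stage 2: 9 dB above -18 dB, reduced 8:1 to 1.125 dB above → -16.875 dB; +7 dB make-up → -9.875 dB.
Stage 3: 13.125 dB above -23 dB, reduced 3:1 to 4.375 dB above → -18.625 dB.

-18.625 dB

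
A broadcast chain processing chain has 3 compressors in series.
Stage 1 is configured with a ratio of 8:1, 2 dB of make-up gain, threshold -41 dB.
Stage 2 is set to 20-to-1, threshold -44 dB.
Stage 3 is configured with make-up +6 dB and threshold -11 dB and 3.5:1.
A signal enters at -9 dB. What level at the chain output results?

Stage 1: -9 dB is 32 dB over -41 dB; at 8:1 that becomes 4 dB over, giving -37 dB; +2 dB make-up → -35 dB.
Stage 2: overshoot 9 dB → 9/20 = 0.45 dB → -43.55 dB.
Stage 3: -43.55 dB is at or below the -11 dB threshold — no compression; make-up brings it to -37.55 dB.

-37.55 dB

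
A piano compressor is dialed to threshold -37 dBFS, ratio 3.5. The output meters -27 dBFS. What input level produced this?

-2 dBFS

Post-compression overshoot = -27 − (-37) = 10 dB.
Before 3.5:1 compression the overshoot was 10 × 3.5 = 35 dB, so input = -37 + 35 = -2 dBFS.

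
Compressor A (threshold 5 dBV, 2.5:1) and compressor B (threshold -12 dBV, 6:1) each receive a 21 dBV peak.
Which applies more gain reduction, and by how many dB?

A: overshoot 16 dB → output overshoot 6.4 dB → GR 9.6 dB.
B: overshoot 33 dB → output overshoot 5.5 dB → GR 27.5 dB.
Difference: 17.9 dB in favour of B.

B, by 17.9 dB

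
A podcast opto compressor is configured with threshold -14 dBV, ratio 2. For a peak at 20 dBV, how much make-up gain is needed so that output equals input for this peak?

17 dB

The peak compresses to -14 + 34/2 = 3 dBV.
To reach 20 dBV requires 20 − 3 = 17 dB of make-up.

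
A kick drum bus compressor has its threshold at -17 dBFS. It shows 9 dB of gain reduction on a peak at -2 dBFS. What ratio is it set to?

2.5:1

Input overshoot = -2 − (-17) = 15 dB.
Output overshoot = 15 − 9 = 6 dB.
Ratio = input overshoot / output overshoot = 15 / 6 = 2.5.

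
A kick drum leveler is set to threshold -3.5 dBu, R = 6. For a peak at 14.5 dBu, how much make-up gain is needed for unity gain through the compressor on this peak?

15 dB

The peak compresses to -3.5 + 18/6 = -0.5 dBu.
To reach 14.5 dBu requires 14.5 − (-0.5) = 15 dB of make-up.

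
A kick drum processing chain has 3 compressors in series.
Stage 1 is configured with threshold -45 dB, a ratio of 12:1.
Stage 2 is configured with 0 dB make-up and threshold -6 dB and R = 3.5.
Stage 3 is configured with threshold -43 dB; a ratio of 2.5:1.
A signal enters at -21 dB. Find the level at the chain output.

Stage 1: overshoot 24 dB → 24/12 = 2 dB → -43 dB.
Stage 2: below threshold (-43 ≤ -6); passes unchanged; output -43 dB.
Stage 3: -43 dB ≤ -43 dB, so stage 3 doesn't engage; output -43 dB.

-43 dB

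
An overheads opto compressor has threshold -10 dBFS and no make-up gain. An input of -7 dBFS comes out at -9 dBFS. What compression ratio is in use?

3:1

Input overshoot = -7 − (-10) = 3 dB; output overshoot = -9 − (-10) = 1 dB.
Ratio = 3 / 1 = 3.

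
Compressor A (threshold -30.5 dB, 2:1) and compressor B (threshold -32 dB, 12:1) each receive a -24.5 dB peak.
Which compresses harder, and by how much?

A: overshoot 6 dB → output overshoot 3 dB → GR 3 dB.
B: overshoot 7.5 dB → output overshoot 0.625 dB → GR 6.875 dB.
B applies 3.875 dB more gain reduction.

B, by 3.875 dB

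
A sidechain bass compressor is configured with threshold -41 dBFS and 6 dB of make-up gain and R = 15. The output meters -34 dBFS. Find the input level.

-26 dBFS

Remove make-up: -34 − 6 = -40 dBFS.
The compressed level sits -40 − (-41) = 1 dB over threshold.
Before 15:1 compression the overshoot was 1 × 15 = 15 dB, so input = -41 + 15 = -26 dBFS.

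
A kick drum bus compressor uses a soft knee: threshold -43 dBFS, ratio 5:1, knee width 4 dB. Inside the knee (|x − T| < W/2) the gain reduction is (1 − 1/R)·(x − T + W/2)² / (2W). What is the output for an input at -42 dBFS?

-42.9 dBFS

x − T + W/2 = -42 − (-43) + 2 = 3.
GR = (1 − 1/5) × 3² / 8 = 0.8 × 9 / 8 = 0.9 dB.
Output = -42 − 0.9 = -42.9 dBFS.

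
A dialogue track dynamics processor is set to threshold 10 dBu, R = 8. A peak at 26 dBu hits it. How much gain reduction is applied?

14 dB

26 dBu exceeds the threshold by 16 dB.
A 8:1 ratio leaves 2 dB of that excess.
So the signal is attenuated by 16 − 2 = 14 dB.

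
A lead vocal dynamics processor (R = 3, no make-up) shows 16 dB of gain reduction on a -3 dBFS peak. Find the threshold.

Gain reduction = -3 − (-19) = 16 dB; output overshoot = GR / (R − 1) = 16 / 2 = 8 dB.
Threshold = output − output overshoot = -19 − 8 = -27 dBFS.

-27 dBFS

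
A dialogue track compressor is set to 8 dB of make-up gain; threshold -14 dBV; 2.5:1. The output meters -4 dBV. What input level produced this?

Before make-up, the level was -4 − 8 = -12 dBV.
That's 2 dB above the -14 dBV threshold.
Undo the ratio: input overshoot = 2 × 2.5 = 5 dB, giving input = -9 dBV.

-9 dBV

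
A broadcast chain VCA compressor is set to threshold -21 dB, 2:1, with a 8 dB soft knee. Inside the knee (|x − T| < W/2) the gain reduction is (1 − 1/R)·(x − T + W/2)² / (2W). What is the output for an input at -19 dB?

-20.125 dB

x − T + W/2 = -19 − (-21) + 4 = 6.
GR = (1 − 1/2) × 6² / 16 = 0.5 × 36 / 16 = 1.125 dB.
Output = -19 − 1.125 = -20.125 dB.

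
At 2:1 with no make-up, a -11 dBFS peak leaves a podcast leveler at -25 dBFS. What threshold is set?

-39 dBFS

Input is 28 dB above T (since output overshoot × R = input overshoot: (-25 − T)·2 = -11 − T gives T = -39 dBFS).
Check: -39 + (-11 − (-39))/2 = -39 + 14 = -25 dBFS. ✓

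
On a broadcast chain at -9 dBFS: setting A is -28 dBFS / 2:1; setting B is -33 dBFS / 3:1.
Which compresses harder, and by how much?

B, by 6.5 dB

A: overshoot 19 dB → output overshoot 9.5 dB → GR 9.5 dB.
B: overshoot 24 dB → output overshoot 8 dB → GR 16 dB.
Difference: 6.5 dB in favour of B.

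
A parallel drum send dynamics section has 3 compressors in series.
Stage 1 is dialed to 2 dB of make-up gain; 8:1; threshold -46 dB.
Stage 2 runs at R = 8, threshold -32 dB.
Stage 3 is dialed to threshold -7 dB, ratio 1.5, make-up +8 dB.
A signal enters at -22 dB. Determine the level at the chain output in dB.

-33 dB

Stage 1: -22 dB is 24 dB over -46 dB; at 8:1 that becomes 3 dB over, giving -43 dB; +2 dB make-up → -41 dB.
Stage 2: -41 dB ≤ -32 dB, so stage 2 doesn't engage; output -41 dB.
Stage 3: -41 dB ≤ -7 dB, so stage 3 doesn't engage; make-up brings it to -33 dB.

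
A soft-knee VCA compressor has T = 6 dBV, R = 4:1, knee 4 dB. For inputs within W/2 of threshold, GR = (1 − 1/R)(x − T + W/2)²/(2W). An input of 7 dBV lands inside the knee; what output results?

x − T + W/2 = 7 − 6 + 2 = 3.
GR = (1 − 1/4) × 3² / 8 = 0.75 × 9 / 8 = 0.84375 dB.
Output = 7 − 0.84375 = 6.15625 dBV.

6.15625 dBV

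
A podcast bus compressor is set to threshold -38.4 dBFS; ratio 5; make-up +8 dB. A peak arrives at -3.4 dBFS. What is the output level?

Overshoot: -3.4 − (-38.4) = 35 dB.
The 35 dB excess becomes 7 dB after 5:1 reduction.
So the level is -38.4 + 7 = -31.4 dBFS; make-up adds 8 dB, giving -23.4 dBFS.

-23.4 dBFS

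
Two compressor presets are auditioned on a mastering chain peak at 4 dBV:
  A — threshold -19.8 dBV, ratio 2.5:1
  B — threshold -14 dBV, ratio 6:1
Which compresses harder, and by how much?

B, by 0.72 dB

A: 23.8 dB over, compressed to 9.52 dB over, so 14.28 dB of GR.
B: 18 dB over, compressed to 3 dB over, so 15 dB of GR.
B applies 0.72 dB more gain reduction.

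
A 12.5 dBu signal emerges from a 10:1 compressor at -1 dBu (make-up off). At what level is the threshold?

Gain reduction = 12.5 − (-1) = 13.5 dB; output overshoot = GR / (R − 1) = 13.5 / 9 = 1.5 dB.
Threshold = output − output overshoot = -1 − 1.5 = -2.5 dBu.

-2.5 dBu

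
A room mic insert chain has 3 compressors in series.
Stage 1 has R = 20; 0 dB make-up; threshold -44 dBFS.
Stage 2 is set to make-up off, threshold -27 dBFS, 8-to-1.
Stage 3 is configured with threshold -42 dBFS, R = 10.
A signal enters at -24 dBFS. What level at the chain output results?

-43 dBFS

Stage 1: 20 dB above -44 dBFS, reduced 20:1 to 1 dB above → -43 dBFS.
Stage 2: -43 dBFS ≤ -27 dBFS, so stage 2 doesn't engage; output -43 dBFS.
Stage 3: below threshold (-43 ≤ -42); passes unchanged; output -43 dBFS.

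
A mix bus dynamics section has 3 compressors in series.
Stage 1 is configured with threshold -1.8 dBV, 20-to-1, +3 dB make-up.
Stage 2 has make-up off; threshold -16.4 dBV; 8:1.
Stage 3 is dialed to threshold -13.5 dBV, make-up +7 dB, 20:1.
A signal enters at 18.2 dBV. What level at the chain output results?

Stage 1: 20 dB above -1.8 dBV, reduced 20:1 to 1 dB above → -0.8 dBV; +3 dB make-up → 2.2 dBV.
Stage 2: 2.2 dBV is 18.6 dB over -16.4 dBV; at 8:1 that becomes 2.325 dB over, giving -14.075 dBV.
Stage 3: -14.075 dBV is at or below the -13.5 dBV threshold — no compression; make-up brings it to -7.075 dBV.

-7.075 dBV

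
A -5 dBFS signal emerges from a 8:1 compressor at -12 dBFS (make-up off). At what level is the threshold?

-13 dBFS

Input is 8 dB above T (since output overshoot × R = input overshoot: (-12 − T)·8 = -5 − T gives T = -13 dBFS).
Check: -13 + (-5 − (-13))/8 = -13 + 1 = -12 dBFS. ✓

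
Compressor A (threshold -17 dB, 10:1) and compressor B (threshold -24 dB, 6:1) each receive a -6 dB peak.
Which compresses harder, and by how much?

B, by 5.1 dB

A: overshoot 11 dB → output overshoot 1.1 dB → GR 9.9 dB.
B: overshoot 18 dB → output overshoot 3 dB → GR 15 dB.
B reduces 5.1 dB more.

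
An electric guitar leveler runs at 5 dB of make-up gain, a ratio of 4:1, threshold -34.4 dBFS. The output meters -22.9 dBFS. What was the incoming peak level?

Stripping the +5 dB make-up gives -27.9 dBFS at the gain stage.
That's 6.5 dB above the -34.4 dBFS threshold.
Undo the ratio: input overshoot = 6.5 × 4 = 26 dB, giving input = -8.4 dBFS.

-8.4 dBFS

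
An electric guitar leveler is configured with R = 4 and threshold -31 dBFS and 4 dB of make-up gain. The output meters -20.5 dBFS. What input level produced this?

Stripping the +4 dB make-up gives -24.5 dBFS at the gain stage.
That's 6.5 dB above the -31 dBFS threshold.
Input overshoot = R × output overshoot = 26 dB → input = -31 + 26 = -5 dBFS.

-5 dBFS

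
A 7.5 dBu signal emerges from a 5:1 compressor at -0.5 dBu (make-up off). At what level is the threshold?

-2.5 dBu

Gain reduction = 7.5 − (-0.5) = 8 dB; output overshoot = GR / (R − 1) = 8 / 4 = 2 dB.
Threshold = output − output overshoot = -0.5 − 2 = -2.5 dBu.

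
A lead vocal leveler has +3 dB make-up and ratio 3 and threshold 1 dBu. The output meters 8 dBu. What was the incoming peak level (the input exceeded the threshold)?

13 dBu

Before make-up, the level was 8 − 3 = 5 dBu.
That's 4 dB above the 1 dBu threshold.
Before 3:1 compression the overshoot was 4 × 3 = 12 dB, so input = 1 + 12 = 13 dBu.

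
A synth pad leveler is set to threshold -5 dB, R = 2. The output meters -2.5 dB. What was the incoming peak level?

0 dB

The compressed level sits -2.5 − (-5) = 2.5 dB over threshold.
Before 2:1 compression the overshoot was 2.5 × 2 = 5 dB, so input = -5 + 5 = 0 dB.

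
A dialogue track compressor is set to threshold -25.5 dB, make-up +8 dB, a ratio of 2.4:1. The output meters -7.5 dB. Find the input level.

-1.5 dB

Remove make-up: -7.5 − 8 = -15.5 dB.
The compressed level sits -15.5 − (-25.5) = 10 dB over threshold.
Before 2.4:1 compression the overshoot was 10 × 2.4 = 24 dB, so input = -25.5 + 24 = -1.5 dB.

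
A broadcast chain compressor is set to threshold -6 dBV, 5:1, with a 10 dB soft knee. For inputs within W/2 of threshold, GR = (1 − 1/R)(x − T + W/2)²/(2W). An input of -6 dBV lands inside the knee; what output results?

-7 dBV

x − T + W/2 = -6 − (-6) + 5 = 5.
GR = (1 − 1/5) × 5² / 20 = 0.8 × 25 / 20 = 1 dB.
Output = -6 − 1 = -7 dBV.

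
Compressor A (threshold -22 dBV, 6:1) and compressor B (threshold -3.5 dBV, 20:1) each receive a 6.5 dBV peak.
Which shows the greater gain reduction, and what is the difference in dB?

A, by 14.25 dB

A: GR = 28.5 − 28.5/6 = 23.75 dB.
B: GR = 10 − 10/20 = 9.5 dB.
A applies 14.25 dB more gain reduction.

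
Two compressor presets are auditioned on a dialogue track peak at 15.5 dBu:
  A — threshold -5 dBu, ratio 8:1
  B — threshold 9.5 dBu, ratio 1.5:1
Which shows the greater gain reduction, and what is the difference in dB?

A, by 15.9375 dB

A: 20.5 dB over, compressed to 2.5625 dB over, so 17.9375 dB of GR.
B: 6 dB over, compressed to 4 dB over, so 2 dB of GR.
Difference: 15.9375 dB in favour of A.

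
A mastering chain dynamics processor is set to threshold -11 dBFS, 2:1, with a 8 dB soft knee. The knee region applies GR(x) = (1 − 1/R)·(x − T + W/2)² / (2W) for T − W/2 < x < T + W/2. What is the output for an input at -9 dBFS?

x − T + W/2 = -9 − (-11) + 4 = 6.
GR = (1 − 1/2) × 6² / 16 = 0.5 × 36 / 16 = 1.125 dB.
Output = -9 − 1.125 = -10.125 dBFS.

-10.125 dBFS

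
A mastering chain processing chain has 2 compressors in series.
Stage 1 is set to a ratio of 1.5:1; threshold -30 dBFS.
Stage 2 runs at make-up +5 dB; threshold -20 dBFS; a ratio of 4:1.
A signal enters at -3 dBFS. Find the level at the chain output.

-13 dBFS

Stage 1: 27 dB above -30 dBFS, reduced 1.5:1 to 18 dB above → -12 dBFS.
Stage 2: 8 dB above -20 dBFS, reduced 4:1 to 2 dB above → -18 dBFS; +5 dB make-up → -13 dBFS.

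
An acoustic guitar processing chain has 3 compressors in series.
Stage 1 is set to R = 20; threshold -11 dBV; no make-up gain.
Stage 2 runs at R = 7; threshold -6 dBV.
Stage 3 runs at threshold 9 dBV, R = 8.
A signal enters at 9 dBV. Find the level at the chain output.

-10 dBV

Stage 1: 20 dB above -11 dBV, reduced 20:1 to 1 dB above → -10 dBV.
Stage 2: -10 dBV is at or below the -6 dBV threshold — no compression; output -10 dBV.
Stage 3: -10 dBV ≤ 9 dBV, so stage 3 doesn't engage; output -10 dBV.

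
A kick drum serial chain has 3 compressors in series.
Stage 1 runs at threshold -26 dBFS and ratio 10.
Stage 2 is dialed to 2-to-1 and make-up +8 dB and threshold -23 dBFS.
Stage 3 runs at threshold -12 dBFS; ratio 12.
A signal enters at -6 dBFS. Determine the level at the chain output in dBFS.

Stage 1: overshoot 20 dB → 20/10 = 2 dB → -24 dBFS.
Stage 2: below threshold (-24 ≤ -23); passes unchanged; make-up brings it to -16 dBFS.
Stage 3: -16 dBFS ≤ -12 dBFS, so stage 3 doesn't engage; output -16 dBFS.

-16 dBFS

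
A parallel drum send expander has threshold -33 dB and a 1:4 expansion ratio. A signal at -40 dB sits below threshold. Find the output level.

-61 dB

The input is 7 dB below the -33 dB threshold.
A 1:4 expander multiplies undershoot by 4: 7 × 4 = 28 dB below threshold.
Output = -33 − 28 = -61 dB.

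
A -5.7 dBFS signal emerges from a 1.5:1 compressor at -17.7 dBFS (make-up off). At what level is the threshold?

Let T be the threshold. Output overshoot = (input overshoot)/R, so -17.7 − T = (-5.7 − T)/1.5.
1.5·(-17.7 − T) = -5.7 − T → 0.5·T = -26.55 − (-5.7) = -20.85.
T = -20.85/0.5 = -41.7 dBFS.

-41.7 dBFS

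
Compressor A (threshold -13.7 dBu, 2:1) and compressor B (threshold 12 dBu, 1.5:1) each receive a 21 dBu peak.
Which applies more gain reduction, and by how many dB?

A: 34.7 dB over, compressed to 17.35 dB over, so 17.35 dB of GR.
B: 9 dB over, compressed to 6 dB over, so 3 dB of GR.
A reduces 14.35 dB more.

A, by 14.35 dB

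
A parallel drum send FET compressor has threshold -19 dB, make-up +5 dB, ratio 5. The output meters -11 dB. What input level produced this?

-4 dB

Stripping the +5 dB make-up gives -16 dB at the gain stage.
That's 3 dB above the -19 dB threshold.
Undo the ratio: input overshoot = 3 × 5 = 15 dB, giving input = -4 dB.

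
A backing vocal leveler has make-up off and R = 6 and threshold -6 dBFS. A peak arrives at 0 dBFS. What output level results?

The input is 6 dB above the -6 dBFS threshold.
At 6:1 the overshoot is divided by 6, leaving 1 dB above threshold.
Output = -6 + 1 = -5 dBFS.

-5 dBFS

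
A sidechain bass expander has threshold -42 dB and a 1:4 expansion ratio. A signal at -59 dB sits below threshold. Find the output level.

The input is 17 dB below the -42 dB threshold.
A 1:4 expander multiplies undershoot by 4: 17 × 4 = 68 dB below threshold.
Output = -42 − 68 = -110 dB.

-110 dB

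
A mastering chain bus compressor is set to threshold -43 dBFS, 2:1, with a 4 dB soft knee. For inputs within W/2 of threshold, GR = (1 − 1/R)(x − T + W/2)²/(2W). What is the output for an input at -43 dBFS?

x − T + W/2 = -43 − (-43) + 2 = 2.
GR = (1 − 1/2) × 2² / 8 = 0.5 × 4 / 8 = 0.25 dB.
Output = -43 − 0.25 = -43.25 dBFS.

-43.25 dBFS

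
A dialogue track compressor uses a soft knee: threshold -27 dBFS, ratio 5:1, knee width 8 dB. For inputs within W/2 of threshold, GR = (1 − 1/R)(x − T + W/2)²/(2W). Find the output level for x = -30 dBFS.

x − T + W/2 = -30 − (-27) + 4 = 1.
GR = (1 − 1/5) × 1² / 16 = 0.8 × 1 / 16 = 0.05 dB.
Output = -30 − 0.05 = -30.05 dBFS.

-30.05 dBFS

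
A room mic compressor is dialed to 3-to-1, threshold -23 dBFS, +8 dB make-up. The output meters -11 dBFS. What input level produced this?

-11 dBFS

Stripping the +8 dB make-up gives -19 dBFS at the gain stage.
The compressed level sits -19 − (-23) = 4 dB over threshold.
Before 3:1 compression the overshoot was 4 × 3 = 12 dB, so input = -23 + 12 = -11 dBFS.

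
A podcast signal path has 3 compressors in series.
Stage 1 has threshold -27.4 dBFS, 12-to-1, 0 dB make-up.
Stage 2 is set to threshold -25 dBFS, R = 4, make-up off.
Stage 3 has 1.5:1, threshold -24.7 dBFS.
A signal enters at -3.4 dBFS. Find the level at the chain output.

Stage 1: -3.4 dBFS is 24 dB over -27.4 dBFS; at 12:1 that becomes 2 dB over, giving -25.4 dBFS.
Stage 2: -25.4 dBFS is at or below the -25 dBFS threshold — no compression; output -25.4 dBFS.
Stage 3: -25.4 dBFS is at or below the -24.7 dBFS threshold — no compression; output -25.4 dBFS.

-25.4 dBFS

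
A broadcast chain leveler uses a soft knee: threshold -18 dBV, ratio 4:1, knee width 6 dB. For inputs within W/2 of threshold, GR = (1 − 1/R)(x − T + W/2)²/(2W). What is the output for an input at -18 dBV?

-18.5625 dBV

x − T + W/2 = -18 − (-18) + 3 = 3.
GR = (1 − 1/4) × 3² / 12 = 0.75 × 9 / 12 = 0.5625 dB.
Output = -18 − 0.5625 = -18.5625 dBV.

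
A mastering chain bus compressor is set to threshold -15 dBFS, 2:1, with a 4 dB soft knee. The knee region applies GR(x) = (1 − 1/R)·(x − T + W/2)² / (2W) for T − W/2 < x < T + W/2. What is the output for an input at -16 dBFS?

-16.0625 dBFS

x − T + W/2 = -16 − (-15) + 2 = 1.
GR = (1 − 1/2) × 1² / 8 = 0.5 × 1 / 8 = 0.0625 dB.
Output = -16 − 0.0625 = -16.0625 dBFS.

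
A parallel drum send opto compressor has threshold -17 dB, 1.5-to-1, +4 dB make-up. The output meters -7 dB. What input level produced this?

Before make-up, the level was -7 − 4 = -11 dB.
That's 6 dB above the -17 dB threshold.
Before 1.5:1 compression the overshoot was 6 × 1.5 = 9 dB, so input = -17 + 9 = -8 dB.

-8 dB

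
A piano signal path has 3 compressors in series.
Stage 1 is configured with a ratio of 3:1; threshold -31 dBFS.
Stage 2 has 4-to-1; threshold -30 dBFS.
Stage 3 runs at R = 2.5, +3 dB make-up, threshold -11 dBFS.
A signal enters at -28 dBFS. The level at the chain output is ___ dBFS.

-27 dBFS

Stage 1: 3 dB above -31 dBFS, reduced 3:1 to 1 dB above → -30 dBFS.
Stage 2: -30 dBFS is at or below the -30 dBFS threshold — no compression; output -30 dBFS.
Stage 3: below threshold (-30 ≤ -11); passes unchanged; make-up brings it to -27 dBFS.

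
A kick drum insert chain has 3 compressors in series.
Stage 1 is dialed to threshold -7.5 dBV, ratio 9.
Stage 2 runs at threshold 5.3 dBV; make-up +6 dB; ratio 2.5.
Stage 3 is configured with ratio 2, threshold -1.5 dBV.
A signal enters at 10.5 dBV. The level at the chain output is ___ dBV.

-0.5 dBV

Stage 1: 18 dB above -7.5 dBV, reduced 9:1 to 2 dB above → -5.5 dBV.
Stage 2: -5.5 dBV ≤ 5.3 dBV, so stage 2 doesn't engage; make-up brings it to 0.5 dBV.
Stage 3: 2 dB above -1.5 dBV, reduced 2:1 to 1 dB above → -0.5 dBV.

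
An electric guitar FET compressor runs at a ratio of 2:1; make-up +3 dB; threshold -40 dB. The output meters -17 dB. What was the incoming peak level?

Remove make-up: -17 − 3 = -20 dB.
Post-compression overshoot = -20 − (-40) = 20 dB.
Undo the ratio: input overshoot = 20 × 2 = 40 dB, giving input = 0 dB.

0 dB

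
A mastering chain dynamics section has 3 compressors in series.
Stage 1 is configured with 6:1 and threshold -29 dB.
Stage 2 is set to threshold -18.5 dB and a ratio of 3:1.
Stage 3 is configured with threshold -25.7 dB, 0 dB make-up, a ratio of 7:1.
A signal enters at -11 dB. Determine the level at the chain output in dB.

Stage 1: 18 dB above -29 dB, reduced 6:1 to 3 dB above → -26 dB.
Stage 2: -26 dB is at or below the -18.5 dB threshold — no compression; output -26 dB.
Stage 3: -26 dB ≤ -25.7 dB, so stage 3 doesn't engage; output -26 dB.

-26 dB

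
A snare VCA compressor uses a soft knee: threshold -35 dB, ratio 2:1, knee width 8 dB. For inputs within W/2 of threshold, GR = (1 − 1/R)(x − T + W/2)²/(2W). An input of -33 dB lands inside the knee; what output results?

-34.125 dB

x − T + W/2 = -33 − (-35) + 4 = 6.
GR = (1 − 1/2) × 6² / 16 = 0.5 × 36 / 16 = 1.125 dB.
Output = -33 − 1.125 = -34.125 dB.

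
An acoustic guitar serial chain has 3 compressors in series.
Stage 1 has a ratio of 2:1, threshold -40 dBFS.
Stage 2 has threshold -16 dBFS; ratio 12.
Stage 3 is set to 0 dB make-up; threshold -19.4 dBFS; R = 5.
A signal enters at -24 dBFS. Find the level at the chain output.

-32 dBFS

Stage 1: 16 dB above -40 dBFS, reduced 2:1 to 8 dB above → -32 dBFS.
Stage 2: -32 dBFS is at or below the -16 dBFS threshold — no compression; output -32 dBFS.
Stage 3: -32 dBFS ≤ -19.4 dBFS, so stage 3 doesn't engage; output -32 dBFS.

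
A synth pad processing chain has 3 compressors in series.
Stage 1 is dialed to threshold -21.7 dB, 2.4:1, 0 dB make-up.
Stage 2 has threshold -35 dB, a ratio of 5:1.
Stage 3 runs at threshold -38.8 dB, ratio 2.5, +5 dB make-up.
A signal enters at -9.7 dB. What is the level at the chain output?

Stage 1: overshoot 12 dB → 12/2.4 = 5 dB → -16.7 dB.
Stage 2: 18.3 dB above -35 dB, reduced 5:1 to 3.66 dB above → -31.34 dB.
Stage 3: -31.34 dB is 7.46 dB over -38.8 dB; at 2.5:1 that becomes 2.984 dB over, giving -35.816 dB; +5 dB make-up → -30.816 dB.

-30.816 dB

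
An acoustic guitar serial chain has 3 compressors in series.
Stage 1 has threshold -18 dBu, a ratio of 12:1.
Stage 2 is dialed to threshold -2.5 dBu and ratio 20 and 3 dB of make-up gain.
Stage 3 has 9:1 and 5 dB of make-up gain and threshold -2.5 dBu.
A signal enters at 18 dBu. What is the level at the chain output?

-7 dBu

Stage 1: 18 dBu is 36 dB over -18 dBu; at 12:1 that becomes 3 dB over, giving -15 dBu.
Stage 2: below threshold (-15 ≤ -2.5); passes unchanged; make-up brings it to -12 dBu.
Stage 3: -12 dBu ≤ -2.5 dBu, so stage 3 doesn't engage; make-up brings it to -7 dBu.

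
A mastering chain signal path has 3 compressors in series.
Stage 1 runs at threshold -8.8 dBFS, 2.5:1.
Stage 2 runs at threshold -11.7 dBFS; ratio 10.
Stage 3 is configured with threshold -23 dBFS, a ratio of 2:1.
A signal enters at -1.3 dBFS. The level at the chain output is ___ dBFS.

-17.055 dBFS

Stage 1: -1.3 dBFS is 7.5 dB over -8.8 dBFS; at 2.5:1 that becomes 3 dB over, giving -5.8 dBFS.
Stage 2: 5.9 dB above -11.7 dBFS, reduced 10:1 to 0.59 dB above → -11.11 dBFS.
Stage 3: -11.11 dBFS is 11.89 dB over -23 dBFS; at 2:1 that becomes 5.945 dB over, giving -17.055 dBFS.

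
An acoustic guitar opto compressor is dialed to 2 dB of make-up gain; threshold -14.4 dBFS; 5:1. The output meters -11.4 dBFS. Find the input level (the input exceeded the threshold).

-9.4 dBFS

Before make-up, the level was -11.4 − 2 = -13.4 dBFS.
The compressed level sits -13.4 − (-14.4) = 1 dB over threshold.
Input overshoot = R × output overshoot = 5 dB → input = -14.4 + 5 = -9.4 dBFS.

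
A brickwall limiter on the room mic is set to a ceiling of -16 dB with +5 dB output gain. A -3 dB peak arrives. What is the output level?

At ∞:1, everything above -16 dB is held at the ceiling.
Output gain then adds 5 dB: -16 + 5 = -11 dB.

-11 dB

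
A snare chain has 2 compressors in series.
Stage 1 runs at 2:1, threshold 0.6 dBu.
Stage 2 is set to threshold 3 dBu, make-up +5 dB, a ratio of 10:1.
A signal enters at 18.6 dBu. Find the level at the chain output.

8.66 dBu

Stage 1: 18 dB above 0.6 dBu, reduced 2:1 to 9 dB above → 9.6 dBu.
Stage 2: overshoot 6.6 dB → 6.6/10 = 0.66 dB → 3.66 dBu; +5 dB make-up → 8.66 dBu.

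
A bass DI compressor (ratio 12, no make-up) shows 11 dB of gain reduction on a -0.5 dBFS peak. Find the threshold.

Let T be the threshold. Output overshoot = (input overshoot)/R, so -11.5 − T = (-0.5 − T)/12.
12·(-11.5 − T) = -0.5 − T → 11·T = -138 − (-0.5) = -137.5.
T = -137.5/11 = -12.5 dBFS.

-12.5 dBFS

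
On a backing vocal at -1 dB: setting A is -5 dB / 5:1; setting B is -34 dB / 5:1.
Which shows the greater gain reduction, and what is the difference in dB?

A: 4 dB over, compressed to 0.8 dB over, so 3.2 dB of GR.
B: 33 dB over, compressed to 6.6 dB over, so 26.4 dB of GR.
B applies 23.2 dB more gain reduction.

B, by 23.2 dB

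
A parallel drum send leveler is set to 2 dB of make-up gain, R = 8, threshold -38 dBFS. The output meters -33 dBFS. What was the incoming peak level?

-14 dBFS

Before make-up, the level was -33 − 2 = -35 dBFS.
That's 3 dB above the -38 dBFS threshold.
Before 8:1 compression the overshoot was 3 × 8 = 24 dB, so input = -38 + 24 = -14 dBFS.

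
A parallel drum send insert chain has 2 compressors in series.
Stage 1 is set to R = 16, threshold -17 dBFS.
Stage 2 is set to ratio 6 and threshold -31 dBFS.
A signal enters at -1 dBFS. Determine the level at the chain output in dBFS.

Stage 1: 16 dB above -17 dBFS, reduced 16:1 to 1 dB above → -16 dBFS.
Stage 2: -16 dBFS is 15 dB over -31 dBFS; at 6:1 that becomes 2.5 dB over, giving -28.5 dBFS.

-28.5 dBFS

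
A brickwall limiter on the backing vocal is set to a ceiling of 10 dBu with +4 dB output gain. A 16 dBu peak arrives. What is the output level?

A brickwall limiter is an ∞:1 compressor: any input above the ceiling is clamped to 10 dBu.
Output gain then adds 4 dB: 10 + 4 = 14 dBu.

14 dBu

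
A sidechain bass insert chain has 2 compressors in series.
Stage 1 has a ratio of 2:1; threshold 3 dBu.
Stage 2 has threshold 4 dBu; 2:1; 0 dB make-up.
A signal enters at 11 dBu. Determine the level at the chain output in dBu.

Stage 1: 8 dB above 3 dBu, reduced 2:1 to 4 dB above → 7 dBu.
Stage 2: 3 dB above 4 dBu, reduced 2:1 to 1.5 dB above → 5.5 dBu.

5.5 dBu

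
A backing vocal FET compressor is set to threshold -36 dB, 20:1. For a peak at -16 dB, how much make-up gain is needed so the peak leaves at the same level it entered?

19 dB

Without make-up, output = threshold + overshoot/20 = -36 + 1 = -35 dB.
Gap to target: 19 dB.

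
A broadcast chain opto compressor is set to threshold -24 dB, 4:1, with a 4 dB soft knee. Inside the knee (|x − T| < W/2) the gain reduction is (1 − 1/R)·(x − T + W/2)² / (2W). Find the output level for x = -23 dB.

-23.84375 dB

x − T + W/2 = -23 − (-24) + 2 = 3.
GR = (1 − 1/4) × 3² / 8 = 0.75 × 9 / 8 = 0.84375 dB.
Output = -23 − 0.84375 = -23.84375 dB.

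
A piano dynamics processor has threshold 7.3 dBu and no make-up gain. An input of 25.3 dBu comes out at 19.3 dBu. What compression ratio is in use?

1.5:1

Input overshoot = 25.3 − 7.3 = 18 dB; output overshoot = 19.3 − 7.3 = 12 dB.
Ratio = 18 / 12 = 1.5.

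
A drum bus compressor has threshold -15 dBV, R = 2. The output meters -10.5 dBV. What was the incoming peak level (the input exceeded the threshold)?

-6 dBV

That's 4.5 dB above the -15 dBV threshold.
Undo the ratio: input overshoot = 4.5 × 2 = 9 dB, giving input = -6 dBV.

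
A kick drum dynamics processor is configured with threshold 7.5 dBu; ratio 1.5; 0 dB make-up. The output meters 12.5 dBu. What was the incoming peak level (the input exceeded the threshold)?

15 dBu

Post-compression overshoot = 12.5 − 7.5 = 5 dB.
Undo the ratio: input overshoot = 5 × 1.5 = 7.5 dB, giving input = 15 dBu.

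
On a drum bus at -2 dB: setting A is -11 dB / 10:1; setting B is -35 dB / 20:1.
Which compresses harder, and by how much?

A: 9 dB over, compressed to 0.9 dB over, so 8.1 dB of GR.
B: 33 dB over, compressed to 1.65 dB over, so 31.35 dB of GR.
B applies 23.25 dB more gain reduction.

B, by 23.25 dB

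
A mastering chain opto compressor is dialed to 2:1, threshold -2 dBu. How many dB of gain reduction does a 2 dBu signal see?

The signal is 4 dB above threshold.
After 2:1 compression the overshoot becomes 4/2 = 2 dB.
GR = overshoot in − overshoot out = 4 − 2 = 2 dB.

2 dB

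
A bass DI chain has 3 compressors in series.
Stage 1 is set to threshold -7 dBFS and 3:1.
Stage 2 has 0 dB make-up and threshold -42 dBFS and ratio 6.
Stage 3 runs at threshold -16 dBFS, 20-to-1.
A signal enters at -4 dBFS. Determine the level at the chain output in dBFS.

-36 dBFS

Stage 1: 3 dB above -7 dBFS, reduced 3:1 to 1 dB above → -6 dBFS.
Stage 2: overshoot 36 dB → 36/6 = 6 dB → -36 dBFS.
Stage 3: -36 dBFS is at or below the -16 dBFS threshold — no compression; output -36 dBFS.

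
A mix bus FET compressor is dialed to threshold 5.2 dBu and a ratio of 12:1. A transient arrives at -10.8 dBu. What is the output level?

-10.8 dBu is 16 dB below the 5.2 dBu threshold, so no gain reduction is applied.
Output = input = -10.8 dBu.

-10.8 dBu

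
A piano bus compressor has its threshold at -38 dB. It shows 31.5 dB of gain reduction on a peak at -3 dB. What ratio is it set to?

Input overshoot = -3 − (-38) = 35 dB.
Output overshoot = 35 − 31.5 = 3.5 dB.
Ratio = input overshoot / output overshoot = 35 / 3.5 = 10.

10:1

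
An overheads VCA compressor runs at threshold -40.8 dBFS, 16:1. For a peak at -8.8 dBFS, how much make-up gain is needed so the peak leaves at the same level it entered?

The peak compresses to -40.8 + 32/16 = -38.8 dBFS.
To reach -8.8 dBFS requires -8.8 − (-38.8) = 30 dB of make-up.

30 dB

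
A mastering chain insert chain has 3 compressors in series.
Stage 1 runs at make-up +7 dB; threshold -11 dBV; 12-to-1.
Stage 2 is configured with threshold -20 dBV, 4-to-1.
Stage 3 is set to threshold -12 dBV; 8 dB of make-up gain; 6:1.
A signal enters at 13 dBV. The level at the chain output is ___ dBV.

Stage 1: 24 dB above -11 dBV, reduced 12:1 to 2 dB above → -9 dBV; +7 dB make-up → -2 dBV.
Stage 2: overshoot 18 dB → 18/4 = 4.5 dB → -15.5 dBV.
Stage 3: below threshold (-15.5 ≤ -12); passes unchanged; make-up brings it to -7.5 dBV.

-7.5 dBV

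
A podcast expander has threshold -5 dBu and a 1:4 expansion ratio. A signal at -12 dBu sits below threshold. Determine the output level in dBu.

-33 dBu

Below threshold, a 1:4 expander applies gain = (4−1)×(T − x) of attenuation.
(4−1) × 7 = 21 dB, so output = -12 − 21 = -33 dBu.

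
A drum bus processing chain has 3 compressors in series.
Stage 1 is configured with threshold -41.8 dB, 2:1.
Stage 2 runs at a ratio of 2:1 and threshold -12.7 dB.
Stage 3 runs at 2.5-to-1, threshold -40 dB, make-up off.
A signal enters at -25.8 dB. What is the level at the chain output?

Stage 1: 16 dB above -41.8 dB, reduced 2:1 to 8 dB above → -33.8 dB.
Stage 2: -33.8 dB is at or below the -12.7 dB threshold — no compression; output -33.8 dB.
Stage 3: 6.2 dB above -40 dB, reduced 2.5:1 to 2.48 dB above → -37.52 dB.

-37.52 dB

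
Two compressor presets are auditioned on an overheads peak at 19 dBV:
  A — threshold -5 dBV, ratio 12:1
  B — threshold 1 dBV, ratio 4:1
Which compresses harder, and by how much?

A: GR = 24 − 24/12 = 22 dB.
B: GR = 18 − 18/4 = 13.5 dB.
Difference: 8.5 dB in favour of A.

A, by 8.5 dB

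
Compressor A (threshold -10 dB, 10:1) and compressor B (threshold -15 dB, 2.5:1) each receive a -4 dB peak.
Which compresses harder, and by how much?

A: GR = 6 − 6/10 = 5.4 dB.
B: GR = 11 − 11/2.5 = 6.6 dB.
B reduces 1.2 dB more.

B, by 1.2 dB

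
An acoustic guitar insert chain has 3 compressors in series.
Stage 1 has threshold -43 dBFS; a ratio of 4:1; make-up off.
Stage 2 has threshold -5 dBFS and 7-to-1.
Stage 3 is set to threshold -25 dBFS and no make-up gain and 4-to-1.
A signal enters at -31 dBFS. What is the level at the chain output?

-40 dBFS

Stage 1: -31 dBFS is 12 dB over -43 dBFS; at 4:1 that becomes 3 dB over, giving -40 dBFS.
Stage 2: below threshold (-40 ≤ -5); passes unchanged; output -40 dBFS.
Stage 3: -40 dBFS ≤ -25 dBFS, so stage 3 doesn't engage; output -40 dBFS.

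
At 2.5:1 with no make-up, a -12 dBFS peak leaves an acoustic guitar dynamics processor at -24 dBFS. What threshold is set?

Gain reduction = -12 − (-24) = 12 dB; output overshoot = GR / (R − 1) = 12 / 1.5 = 8 dB.
Threshold = output − output overshoot = -24 − 8 = -32 dBFS.

-32 dBFS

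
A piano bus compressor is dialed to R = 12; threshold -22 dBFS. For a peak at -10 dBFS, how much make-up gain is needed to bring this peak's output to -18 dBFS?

3 dB

The peak compresses to -22 + 12/12 = -21 dBFS.
To reach -18 dBFS requires -18 − (-21) = 3 dB of make-up.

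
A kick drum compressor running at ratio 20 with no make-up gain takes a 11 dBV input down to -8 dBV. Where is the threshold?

Let T be the threshold. Output overshoot = (input overshoot)/R, so -8 − T = (11 − T)/20.
20·(-8 − T) = 11 − T → 19·T = -160 − 11 = -171.
T = -171/19 = -9 dBV.

-9 dBV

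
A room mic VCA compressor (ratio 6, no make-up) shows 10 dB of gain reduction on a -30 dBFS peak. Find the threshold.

Let T be the threshold. Output overshoot = (input overshoot)/R, so -40 − T = (-30 − T)/6.
6·(-40 − T) = -30 − T → 5·T = -240 − (-30) = -210.
T = -210/5 = -42 dBFS.

-42 dBFS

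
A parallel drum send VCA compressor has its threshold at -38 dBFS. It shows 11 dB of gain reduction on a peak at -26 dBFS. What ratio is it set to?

12:1

Input overshoot = -26 − (-38) = 12 dB.
Output overshoot = 12 − 11 = 1 dB.
Ratio = input overshoot / output overshoot = 12 / 1 = 12.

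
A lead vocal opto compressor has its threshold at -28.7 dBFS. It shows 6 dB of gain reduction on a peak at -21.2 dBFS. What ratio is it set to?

5:1

Input overshoot = -21.2 − (-28.7) = 7.5 dB.
Output overshoot = 7.5 − 6 = 1.5 dB.
Ratio = input overshoot / output overshoot = 7.5 / 1.5 = 5.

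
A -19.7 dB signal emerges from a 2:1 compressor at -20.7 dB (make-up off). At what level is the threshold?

-21.7 dB

Gain reduction = -19.7 − (-20.7) = 1 dB; output overshoot = GR / (R − 1) = 1 / 1 = 1 dB.
Threshold = output − output overshoot = -20.7 − 1 = -21.7 dB.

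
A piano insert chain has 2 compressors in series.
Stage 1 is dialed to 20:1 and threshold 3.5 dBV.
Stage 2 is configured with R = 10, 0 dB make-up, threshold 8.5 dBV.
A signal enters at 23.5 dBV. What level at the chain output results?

Stage 1: 23.5 dBV is 20 dB over 3.5 dBV; at 20:1 that becomes 1 dB over, giving 4.5 dBV.
Stage 2: below threshold (4.5 ≤ 8.5); passes unchanged; output 4.5 dBV.

4.5 dBV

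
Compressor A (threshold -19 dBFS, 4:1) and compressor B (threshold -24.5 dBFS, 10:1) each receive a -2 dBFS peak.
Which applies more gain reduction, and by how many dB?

A: GR = 17 − 17/4 = 12.75 dB.
B: GR = 22.5 − 22.5/10 = 20.25 dB.
Difference: 7.5 dB in favour of B.

B, by 7.5 dB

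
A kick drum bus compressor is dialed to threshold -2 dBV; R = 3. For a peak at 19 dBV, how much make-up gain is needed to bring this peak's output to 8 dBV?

3 dB

The peak compresses to -2 + 21/3 = 5 dBV.
To reach 8 dBV requires 8 − 5 = 3 dB of make-up.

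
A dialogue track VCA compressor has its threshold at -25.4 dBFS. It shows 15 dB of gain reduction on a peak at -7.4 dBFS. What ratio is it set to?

Input overshoot = -7.4 − (-25.4) = 18 dB.
Output overshoot = 18 − 15 = 3 dB.
Ratio = input overshoot / output overshoot = 18 / 3 = 6.

6:1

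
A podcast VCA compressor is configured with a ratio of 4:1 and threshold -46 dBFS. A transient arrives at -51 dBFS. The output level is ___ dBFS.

-51 dBFS

-51 dBFS is 5 dB below the -46 dBFS threshold, so no gain reduction is applied.
Output = input = -51 dBFS.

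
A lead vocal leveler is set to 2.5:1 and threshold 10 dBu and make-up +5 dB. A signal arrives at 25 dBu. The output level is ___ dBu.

25 dBu sits 15 dB over threshold.
2.5:1 compression reduces that to 15/2.5 = 6 dB over.
Output = 10 + 6 = 16 dBu; make-up adds 5 dB, giving 21 dBu.

21 dBu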